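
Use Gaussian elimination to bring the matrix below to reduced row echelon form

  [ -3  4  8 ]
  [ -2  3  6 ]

[[1, 0, 0], [0, 1, 2]]

R1 -> -1/3·R1
R2 -> R2 + 2·R1
R2 -> 3·R2
R1 -> R1 + 4/3·R2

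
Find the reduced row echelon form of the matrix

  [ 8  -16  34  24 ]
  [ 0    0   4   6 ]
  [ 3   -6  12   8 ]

[[1, -2, 0, 0], [0, 0, 1, 0], [0, 0, 0, 1]]

R1 := 1/8·R1
  [ 1  -2  17/4  3 ]
  [ 0   0     4  6 ]
  [ 3  -6    12  8 ]
R3 := R3 − 3·R1
  [ 1  -2  17/4   3 ]
  [ 0   0     4   6 ]
  [ 0   0  -3/4  -1 ]
R2 := 1/4·R2
  [ 1  -2  17/4    3 ]
  [ 0   0     1  3/2 ]
  [ 0   0  -3/4   -1 ]
R3 := R3 + 3/4·R2
  [ 1  -2  17/4    3 ]
  [ 0   0     1  3/2 ]
  [ 0   0     0  1/8 ]
R3 := 8·R3
  [ 1  -2  17/4    3 ]
  [ 0   0     1  3/2 ]
  [ 0   0     0    1 ]
R2 := R2 − 3/2·R3
  [ 1  -2  17/4  3 ]
  [ 0   0     1  0 ]
  [ 0   0     0  1 ]
R1 := R1 − 3·R3
  [ 1  -2  17/4  0 ]
  [ 0   0     1  0 ]
  [ 0   0     0  1 ]
R1 := R1 − 17/4·R2
  [ 1  -2  0  0 ]
  [ 0   0  1  0 ]
  [ 0   0  0  1 ]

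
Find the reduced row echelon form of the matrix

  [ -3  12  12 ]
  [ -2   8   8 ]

r1 := -1/3·r1
r2 := r2 + 2·r1

[[1, -4, -4], [0, 0, 0]]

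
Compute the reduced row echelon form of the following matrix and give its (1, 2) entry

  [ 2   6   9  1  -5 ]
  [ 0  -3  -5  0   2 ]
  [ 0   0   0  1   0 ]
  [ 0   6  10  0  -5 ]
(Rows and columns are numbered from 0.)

5/3

r1 -> 1/2·r1
r2 -> -1/3·r2
r4 -> r4 − 6·r2
r4 -> -1·r4
r2 -> r2 + 2/3·r4
r1 -> r1 + 5/2·r4
r1 -> r1 − 1/2·r3
r1 -> r1 − 3·r2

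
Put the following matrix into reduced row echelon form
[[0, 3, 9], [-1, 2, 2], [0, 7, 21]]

[[1, 0, 4], [0, 1, 3], [0, 0, 0]]

R1 <-> R2
  [ -1  2   2 ]
  [  0  3   9 ]
  [  0  7  21 ]
R1 ← -1·R1
  [ 1  -2  -2 ]
  [ 0   3   9 ]
  [ 0   7  21 ]
R2 ← 1/3·R2
  [ 1  -2  -2 ]
  [ 0   1   3 ]
  [ 0   7  21 ]
R3 ← R3 − 7·R2
  [ 1  -2  -2 ]
  [ 0   1   3 ]
  [ 0   0   0 ]
R1 ← R1 + 2·R2
  [ 1  0  4 ]
  [ 0  1  3 ]
  [ 0  0  0 ]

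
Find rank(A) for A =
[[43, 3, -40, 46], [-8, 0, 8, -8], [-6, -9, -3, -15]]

ρ1 ← 1/43·ρ1
  [  1  3/43  -40/43  46/43 ]
  [ -8     0       8     -8 ]
  [ -6    -9      -3    -15 ]
ρ2 ← ρ2 + 8·ρ1
  [  1   3/43  -40/43  46/43 ]
  [  0  24/43   24/43  24/43 ]
  [ -6     -9      -3    -15 ]
ρ3 ← ρ3 + 6·ρ1
  [ 1     3/43   -40/43    46/43 ]
  [ 0    24/43    24/43    24/43 ]
  [ 0  -369/43  -369/43  -369/43 ]
ρ2 ← 43/24·ρ2
  [ 1     3/43   -40/43    46/43 ]
  [ 0        1        1        1 ]
  [ 0  -369/43  -369/43  -369/43 ]
ρ3 ← ρ3 + 369/43·ρ2
  [ 1  3/43  -40/43  46/43 ]
  [ 0     1       1      1 ]
  [ 0     0       0      0 ]
ρ1 ← ρ1 − 3/43·ρ2
  [ 1  0  -1  1 ]
  [ 0  1   1  1 ]
  [ 0  0   0  0 ]
The reduced form has 2 nonzero rows.

rank = 2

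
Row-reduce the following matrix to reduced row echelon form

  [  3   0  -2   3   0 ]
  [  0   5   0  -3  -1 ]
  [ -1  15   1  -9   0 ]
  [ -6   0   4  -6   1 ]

Multiply R1 by 1/3.
  [  1   0  -2/3   1   0 ]
  [  0   5     0  -3  -1 ]
  [ -1  15     1  -9   0 ]
  [ -6   0     4  -6   1 ]
Add R1 to R3.
  [  1   0  -2/3   1   0 ]
  [  0   5     0  -3  -1 ]
  [  0  15   1/3  -8   0 ]
  [ -6   0     4  -6   1 ]
Add 6 times R1 to R4.
  [ 1   0  -2/3   1   0 ]
  [ 0   5     0  -3  -1 ]
  [ 0  15   1/3  -8   0 ]
  [ 0   0     0   0   1 ]
Multiply R2 by 1/5.
  [ 1   0  -2/3     1     0 ]
  [ 0   1     0  -3/5  -1/5 ]
  [ 0  15   1/3    -8     0 ]
  [ 0   0     0     0     1 ]
Subtract 15 times R2 from R3.
  [ 1  0  -2/3     1     0 ]
  [ 0  1     0  -3/5  -1/5 ]
  [ 0  0   1/3     1     3 ]
  [ 0  0     0     0     1 ]
Multiply R3 by 3.
  [ 1  0  -2/3     1     0 ]
  [ 0  1     0  -3/5  -1/5 ]
  [ 0  0     1     3     9 ]
  [ 0  0     0     0     1 ]
Subtract 9 times R4 from R3.
  [ 1  0  -2/3     1     0 ]
  [ 0  1     0  -3/5  -1/5 ]
  [ 0  0     1     3     0 ]
  [ 0  0     0     0     1 ]
Add 1/5 times R4 to R2.
  [ 1  0  -2/3     1  0 ]
  [ 0  1     0  -3/5  0 ]
  [ 0  0     1     3  0 ]
  [ 0  0     0     0  1 ]
Add 2/3 times R3 to R1.
  [ 1  0  0     3  0 ]
  [ 0  1  0  -3/5  0 ]
  [ 0  0  1     3  0 ]
  [ 0  0  0     0  1 ]

[[1, 0, 0, 3, 0], [0, 1, 0, -3/5, 0], [0, 0, 1, 3, 0], [0, 0, 0, 0, 1]]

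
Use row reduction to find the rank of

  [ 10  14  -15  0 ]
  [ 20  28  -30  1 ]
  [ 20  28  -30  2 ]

ρ1 ← 1/10·ρ1
  [  1  7/5  -3/2  0 ]
  [ 20   28   -30  1 ]
  [ 20   28   -30  2 ]
ρ2 ← ρ2 − 20·ρ1
  [  1  7/5  -3/2  0 ]
  [  0    0     0  1 ]
  [ 20   28   -30  2 ]
ρ3 ← ρ3 − 20·ρ1
  [ 1  7/5  -3/2  0 ]
  [ 0    0     0  1 ]
  [ 0    0     0  2 ]
ρ3 ← ρ3 − 2·ρ2
  [ 1  7/5  -3/2  0 ]
  [ 0    0     0  1 ]
  [ 0    0     0  0 ]
The reduced form has 2 nonzero rows.

rank = 2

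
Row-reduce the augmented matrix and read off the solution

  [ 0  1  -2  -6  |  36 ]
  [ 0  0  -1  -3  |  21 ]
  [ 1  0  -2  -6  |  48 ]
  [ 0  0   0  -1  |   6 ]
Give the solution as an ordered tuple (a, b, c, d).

R1 <-> R3
R2 <-> R3
R3 → -1·R3
R4 → -1·R4
R3 → R3 − 3·R4
R2 → R2 + 6·R4
R1 → R1 + 6·R4
R2 → R2 + 2·R3
R1 → R1 + 2·R3
Reading off the last column: a = 6, b = -6, c = -3, d = -6.

(6, -6, -3, -6)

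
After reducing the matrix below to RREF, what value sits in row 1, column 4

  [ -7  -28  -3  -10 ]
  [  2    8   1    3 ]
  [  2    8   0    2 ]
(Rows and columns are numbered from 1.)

r1 → -1/7·r1
r2 → r2 − 2·r1
r3 → r3 − 2·r1
r2 → 7·r2
r3 → r3 + 6/7·r2
r1 → r1 − 3/7·r2

1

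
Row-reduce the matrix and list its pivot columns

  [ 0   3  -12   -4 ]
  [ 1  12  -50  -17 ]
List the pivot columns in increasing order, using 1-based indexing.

1, 2

R1 <-> R2
  [ 1  12  -50  -17 ]
  [ 0   3  -12   -4 ]
R2 ← 1/3·R2
  [ 1  12  -50   -17 ]
  [ 0   1   -4  -4/3 ]
R1 ← R1 − 12·R2
  [ 1  0  -2    -1 ]
  [ 0  1  -4  -4/3 ]
Pivot columns are the columns containing a leading 1.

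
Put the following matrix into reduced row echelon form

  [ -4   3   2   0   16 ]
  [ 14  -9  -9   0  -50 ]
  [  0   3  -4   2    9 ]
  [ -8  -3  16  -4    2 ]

Multiply R1 by -1/4.
  [  1  -3/4  -1/2   0   -4 ]
  [ 14    -9    -9   0  -50 ]
  [  0     3    -4   2    9 ]
  [ -8    -3    16  -4    2 ]
Subtract 14 times R1 from R2.
  [  1  -3/4  -1/2   0  -4 ]
  [  0   3/2    -2   0   6 ]
  [  0     3    -4   2   9 ]
  [ -8    -3    16  -4   2 ]
Add 8 times R1 to R4.
  [ 1  -3/4  -1/2   0   -4 ]
  [ 0   3/2    -2   0    6 ]
  [ 0     3    -4   2    9 ]
  [ 0    -9    12  -4  -30 ]
Multiply R2 by 2/3.
  [ 1  -3/4  -1/2   0   -4 ]
  [ 0     1  -4/3   0    4 ]
  [ 0     3    -4   2    9 ]
  [ 0    -9    12  -4  -30 ]
Subtract 3 times R2 from R3.
  [ 1  -3/4  -1/2   0   -4 ]
  [ 0     1  -4/3   0    4 ]
  [ 0     0     0   2   -3 ]
  [ 0    -9    12  -4  -30 ]
Add 9 times R2 to R4.
  [ 1  -3/4  -1/2   0  -4 ]
  [ 0     1  -4/3   0   4 ]
  [ 0     0     0   2  -3 ]
  [ 0     0     0  -4   6 ]
Multiply R3 by 1/2.
  [ 1  -3/4  -1/2   0    -4 ]
  [ 0     1  -4/3   0     4 ]
  [ 0     0     0   1  -3/2 ]
  [ 0     0     0  -4     6 ]
Add 4 times R3 to R4.
  [ 1  -3/4  -1/2  0    -4 ]
  [ 0     1  -4/3  0     4 ]
  [ 0     0     0  1  -3/2 ]
  [ 0     0     0  0     0 ]
Add 3/4 times R2 to R1.
  [ 1  0  -3/2  0    -1 ]
  [ 0  1  -4/3  0     4 ]
  [ 0  0     0  1  -3/2 ]
  [ 0  0     0  0     0 ]

[[1, 0, -3/2, 0, -1], [0, 1, -4/3, 0, 4], [0, 0, 0, 1, -3/2], [0, 0, 0, 0, 0]]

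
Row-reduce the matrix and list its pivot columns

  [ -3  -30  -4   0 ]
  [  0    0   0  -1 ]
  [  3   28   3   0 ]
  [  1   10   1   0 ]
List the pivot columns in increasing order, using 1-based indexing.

1, 2, 3, 4

Multiply ρ1 by -1/3.
  [ 1  10  4/3   0 ]
  [ 0   0    0  -1 ]
  [ 3  28    3   0 ]
  [ 1  10    1   0 ]
Subtract 3 times ρ1 from ρ3.
  [ 1  10  4/3   0 ]
  [ 0   0    0  -1 ]
  [ 0  -2   -1   0 ]
  [ 1  10    1   0 ]
Subtract ρ1 from ρ4.
  [ 1  10   4/3   0 ]
  [ 0   0     0  -1 ]
  [ 0  -2    -1   0 ]
  [ 0   0  -1/3   0 ]
Swap ρ2 and ρ3.
  [ 1  10   4/3   0 ]
  [ 0  -2    -1   0 ]
  [ 0   0     0  -1 ]
  [ 0   0  -1/3   0 ]
Multiply ρ2 by -1/2.
  [ 1  10   4/3   0 ]
  [ 0   1   1/2   0 ]
  [ 0   0     0  -1 ]
  [ 0   0  -1/3   0 ]
Swap ρ3 and ρ4.
  [ 1  10   4/3   0 ]
  [ 0   1   1/2   0 ]
  [ 0   0  -1/3   0 ]
  [ 0   0     0  -1 ]
Multiply ρ3 by -3.
  [ 1  10  4/3   0 ]
  [ 0   1  1/2   0 ]
  [ 0   0    1   0 ]
  [ 0   0    0  -1 ]
Multiply ρ4 by -1.
  [ 1  10  4/3  0 ]
  [ 0   1  1/2  0 ]
  [ 0   0    1  0 ]
  [ 0   0    0  1 ]
Subtract 1/2 times ρ3 from ρ2.
  [ 1  10  4/3  0 ]
  [ 0   1    0  0 ]
  [ 0   0    1  0 ]
  [ 0   0    0  1 ]
Subtract 4/3 times ρ3 from ρ1.
  [ 1  10  0  0 ]
  [ 0   1  0  0 ]
  [ 0   0  1  0 ]
  [ 0   0  0  1 ]
Subtract 10 times ρ2 from ρ1.
  [ 1  0  0  0 ]
  [ 0  1  0  0 ]
  [ 0  0  1  0 ]
  [ 0  0  0  1 ]
Pivot columns are the columns containing a leading 1.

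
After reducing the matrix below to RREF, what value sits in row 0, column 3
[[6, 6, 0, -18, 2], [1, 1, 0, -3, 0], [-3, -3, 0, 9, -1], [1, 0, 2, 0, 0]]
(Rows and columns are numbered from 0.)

0

ρ1 -> 1/6·ρ1
  [  1   1  0  -3  1/3 ]
  [  1   1  0  -3    0 ]
  [ -3  -3  0   9   -1 ]
  [  1   0  2   0    0 ]
ρ2 -> ρ2 − ρ1
  [  1   1  0  -3   1/3 ]
  [  0   0  0   0  -1/3 ]
  [ -3  -3  0   9    -1 ]
  [  1   0  2   0     0 ]
ρ3 -> ρ3 + 3·ρ1
  [ 1  1  0  -3   1/3 ]
  [ 0  0  0   0  -1/3 ]
  [ 0  0  0   0     0 ]
  [ 1  0  2   0     0 ]
ρ4 -> ρ4 − ρ1
  [ 1   1  0  -3   1/3 ]
  [ 0   0  0   0  -1/3 ]
  [ 0   0  0   0     0 ]
  [ 0  -1  2   3  -1/3 ]
ρ2 <-> ρ4
  [ 1   1  0  -3   1/3 ]
  [ 0  -1  2   3  -1/3 ]
  [ 0   0  0   0     0 ]
  [ 0   0  0   0  -1/3 ]
ρ2 -> -1·ρ2
  [ 1  1   0  -3   1/3 ]
  [ 0  1  -2  -3   1/3 ]
  [ 0  0   0   0     0 ]
  [ 0  0   0   0  -1/3 ]
ρ3 <-> ρ4
  [ 1  1   0  -3   1/3 ]
  [ 0  1  -2  -3   1/3 ]
  [ 0  0   0   0  -1/3 ]
  [ 0  0   0   0     0 ]
ρ3 -> -3·ρ3
  [ 1  1   0  -3  1/3 ]
  [ 0  1  -2  -3  1/3 ]
  [ 0  0   0   0    1 ]
  [ 0  0   0   0    0 ]
ρ2 -> ρ2 − 1/3·ρ3
  [ 1  1   0  -3  1/3 ]
  [ 0  1  -2  -3    0 ]
  [ 0  0   0   0    1 ]
  [ 0  0   0   0    0 ]
ρ1 -> ρ1 − 1/3·ρ3
  [ 1  1   0  -3  0 ]
  [ 0  1  -2  -3  0 ]
  [ 0  0   0   0  1 ]
  [ 0  0   0   0  0 ]
ρ1 -> ρ1 − ρ2
  [ 1  0   2   0  0 ]
  [ 0  1  -2  -3  0 ]
  [ 0  0   0   0  1 ]
  [ 0  0   0   0  0 ]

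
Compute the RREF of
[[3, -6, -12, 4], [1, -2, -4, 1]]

[[1, -2, -4, 0], [0, 0, 0, 1]]

R1 := 1/3·R1
  [ 1  -2  -4  4/3 ]
  [ 1  -2  -4    1 ]
R2 := R2 − R1
  [ 1  -2  -4   4/3 ]
  [ 0   0   0  -1/3 ]
R2 := -3·R2
  [ 1  -2  -4  4/3 ]
  [ 0   0   0    1 ]
R1 := R1 − 4/3·R2
  [ 1  -2  -4  0 ]
  [ 0   0   0  1 ]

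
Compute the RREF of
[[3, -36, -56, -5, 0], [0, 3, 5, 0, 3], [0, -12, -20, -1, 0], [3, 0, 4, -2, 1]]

Multiply r1 by 1/3.
  [ 1  -12  -56/3  -5/3  0 ]
  [ 0    3      5     0  3 ]
  [ 0  -12    -20    -1  0 ]
  [ 3    0      4    -2  1 ]
Subtract 3 times r1 from r4.
  [ 1  -12  -56/3  -5/3  0 ]
  [ 0    3      5     0  3 ]
  [ 0  -12    -20    -1  0 ]
  [ 0   36     60     3  1 ]
Multiply r2 by 1/3.
  [ 1  -12  -56/3  -5/3  0 ]
  [ 0    1    5/3     0  1 ]
  [ 0  -12    -20    -1  0 ]
  [ 0   36     60     3  1 ]
Add 12 times r2 to r3.
  [ 1  -12  -56/3  -5/3   0 ]
  [ 0    1    5/3     0   1 ]
  [ 0    0      0    -1  12 ]
  [ 0   36     60     3   1 ]
Subtract 36 times r2 from r4.
  [ 1  -12  -56/3  -5/3    0 ]
  [ 0    1    5/3     0    1 ]
  [ 0    0      0    -1   12 ]
  [ 0    0      0     3  -35 ]
Multiply r3 by -1.
  [ 1  -12  -56/3  -5/3    0 ]
  [ 0    1    5/3     0    1 ]
  [ 0    0      0     1  -12 ]
  [ 0    0      0     3  -35 ]
Subtract 3 times r3 from r4.
  [ 1  -12  -56/3  -5/3    0 ]
  [ 0    1    5/3     0    1 ]
  [ 0    0      0     1  -12 ]
  [ 0    0      0     0    1 ]
Add 12 times r4 to r3.
  [ 1  -12  -56/3  -5/3  0 ]
  [ 0    1    5/3     0  1 ]
  [ 0    0      0     1  0 ]
  [ 0    0      0     0  1 ]
Subtract r4 from r2.
  [ 1  -12  -56/3  -5/3  0 ]
  [ 0    1    5/3     0  0 ]
  [ 0    0      0     1  0 ]
  [ 0    0      0     0  1 ]
Add 5/3 times r3 to r1.
  [ 1  -12  -56/3  0  0 ]
  [ 0    1    5/3  0  0 ]
  [ 0    0      0  1  0 ]
  [ 0    0      0  0  1 ]
Add 12 times r2 to r1.
  [ 1  0  4/3  0  0 ]
  [ 0  1  5/3  0  0 ]
  [ 0  0    0  1  0 ]
  [ 0  0    0  0  1 ]

[[1, 0, 4/3, 0, 0], [0, 1, 5/3, 0, 0], [0, 0, 0, 1, 0], [0, 0, 0, 0, 1]]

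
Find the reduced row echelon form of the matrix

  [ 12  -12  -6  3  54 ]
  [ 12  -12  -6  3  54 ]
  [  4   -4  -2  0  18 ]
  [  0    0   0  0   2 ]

R1 ← 1/12·R1
  [  1   -1  -1/2  1/4  9/2 ]
  [ 12  -12    -6    3   54 ]
  [  4   -4    -2    0   18 ]
  [  0    0     0    0    2 ]
R2 ← R2 − 12·R1
  [ 1  -1  -1/2  1/4  9/2 ]
  [ 0   0     0    0    0 ]
  [ 4  -4    -2    0   18 ]
  [ 0   0     0    0    2 ]
R3 ← R3 − 4·R1
  [ 1  -1  -1/2  1/4  9/2 ]
  [ 0   0     0    0    0 ]
  [ 0   0     0   -1    0 ]
  [ 0   0     0    0    2 ]
R2 <=> R3
  [ 1  -1  -1/2  1/4  9/2 ]
  [ 0   0     0   -1    0 ]
  [ 0   0     0    0    0 ]
  [ 0   0     0    0    2 ]
R2 ← -1·R2
  [ 1  -1  -1/2  1/4  9/2 ]
  [ 0   0     0    1    0 ]
  [ 0   0     0    0    0 ]
  [ 0   0     0    0    2 ]
R3 <=> R4
  [ 1  -1  -1/2  1/4  9/2 ]
  [ 0   0     0    1    0 ]
  [ 0   0     0    0    2 ]
  [ 0   0     0    0    0 ]
R3 ← 1/2·R3
  [ 1  -1  -1/2  1/4  9/2 ]
  [ 0   0     0    1    0 ]
  [ 0   0     0    0    1 ]
  [ 0   0     0    0    0 ]
R1 ← R1 − 9/2·R3
  [ 1  -1  -1/2  1/4  0 ]
  [ 0   0     0    1  0 ]
  [ 0   0     0    0  1 ]
  [ 0   0     0    0  0 ]
R1 ← R1 − 1/4·R2
  [ 1  -1  -1/2  0  0 ]
  [ 0   0     0  1  0 ]
  [ 0   0     0  0  1 ]
  [ 0   0     0  0  0 ]

[[1, -1, -1/2, 0, 0], [0, 0, 0, 1, 0], [0, 0, 0, 0, 1], [0, 0, 0, 0, 0]]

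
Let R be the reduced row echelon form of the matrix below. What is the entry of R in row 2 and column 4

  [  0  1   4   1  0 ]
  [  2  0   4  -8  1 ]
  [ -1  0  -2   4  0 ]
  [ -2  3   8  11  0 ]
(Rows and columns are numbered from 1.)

1

R1 <-> R2
  [  2  0   4  -8  1 ]
  [  0  1   4   1  0 ]
  [ -1  0  -2   4  0 ]
  [ -2  3   8  11  0 ]
R1 -> 1/2·R1
  [  1  0   2  -4  1/2 ]
  [  0  1   4   1    0 ]
  [ -1  0  -2   4    0 ]
  [ -2  3   8  11    0 ]
R3 -> R3 + R1
  [  1  0  2  -4  1/2 ]
  [  0  1  4   1    0 ]
  [  0  0  0   0  1/2 ]
  [ -2  3  8  11    0 ]
R4 -> R4 + 2·R1
  [ 1  0   2  -4  1/2 ]
  [ 0  1   4   1    0 ]
  [ 0  0   0   0  1/2 ]
  [ 0  3  12   3    1 ]
R4 -> R4 − 3·R2
  [ 1  0  2  -4  1/2 ]
  [ 0  1  4   1    0 ]
  [ 0  0  0   0  1/2 ]
  [ 0  0  0   0    1 ]
R3 -> 2·R3
  [ 1  0  2  -4  1/2 ]
  [ 0  1  4   1    0 ]
  [ 0  0  0   0    1 ]
  [ 0  0  0   0    1 ]
R4 -> R4 − R3
  [ 1  0  2  -4  1/2 ]
  [ 0  1  4   1    0 ]
  [ 0  0  0   0    1 ]
  [ 0  0  0   0    0 ]
R1 -> R1 − 1/2·R3
  [ 1  0  2  -4  0 ]
  [ 0  1  4   1  0 ]
  [ 0  0  0   0  1 ]
  [ 0  0  0   0  0 ]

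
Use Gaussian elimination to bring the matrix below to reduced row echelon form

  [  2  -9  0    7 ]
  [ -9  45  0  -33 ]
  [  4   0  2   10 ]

R1 := 1/2·R1
  [  1  -9/2  0  7/2 ]
  [ -9    45  0  -33 ]
  [  4     0  2   10 ]
R2 := R2 + 9·R1
  [ 1  -9/2  0   7/2 ]
  [ 0   9/2  0  -3/2 ]
  [ 4     0  2    10 ]
R3 := R3 − 4·R1
  [ 1  -9/2  0   7/2 ]
  [ 0   9/2  0  -3/2 ]
  [ 0    18  2    -4 ]
R2 := 2/9·R2
  [ 1  -9/2  0   7/2 ]
  [ 0     1  0  -1/3 ]
  [ 0    18  2    -4 ]
R3 := R3 − 18·R2
  [ 1  -9/2  0   7/2 ]
  [ 0     1  0  -1/3 ]
  [ 0     0  2     2 ]
R3 := 1/2·R3
  [ 1  -9/2  0   7/2 ]
  [ 0     1  0  -1/3 ]
  [ 0     0  1     1 ]
R1 := R1 + 9/2·R2
  [ 1  0  0     2 ]
  [ 0  1  0  -1/3 ]
  [ 0  0  1     1 ]

[[1, 0, 0, 2], [0, 1, 0, -1/3], [0, 0, 1, 1]]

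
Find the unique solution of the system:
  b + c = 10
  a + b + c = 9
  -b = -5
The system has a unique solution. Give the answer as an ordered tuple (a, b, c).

Form the augmented matrix and row-reduce:
  [ 0   1  1  |  10 ]
  [ 1   1  1  |   9 ]
  [ 0  -1  0  |  -5 ]
ρ1 <=> ρ2
  [ 1   1  1  |   9 ]
  [ 0   1  1  |  10 ]
  [ 0  -1  0  |  -5 ]
ρ3 -> ρ3 + ρ2
  [ 1  1  1  |   9 ]
  [ 0  1  1  |  10 ]
  [ 0  0  1  |   5 ]
ρ2 -> ρ2 − ρ3
  [ 1  1  1  |  9 ]
  [ 0  1  0  |  5 ]
  [ 0  0  1  |  5 ]
ρ1 -> ρ1 − ρ3
  [ 1  1  0  |  4 ]
  [ 0  1  0  |  5 ]
  [ 0  0  1  |  5 ]
ρ1 -> ρ1 − ρ2
  [ 1  0  0  |  -1 ]
  [ 0  1  0  |   5 ]
  [ 0  0  1  |   5 ]
Reading off the last column: a = -1, b = 5, c = 5.

(-1, 5, 5)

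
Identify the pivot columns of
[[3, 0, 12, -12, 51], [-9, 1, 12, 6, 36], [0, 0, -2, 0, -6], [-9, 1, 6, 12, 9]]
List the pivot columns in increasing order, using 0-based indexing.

0, 1, 2, 3

Multiply ρ1 by 1/3.
Add 9 times ρ1 to ρ2.
Add 9 times ρ1 to ρ4.
Subtract ρ2 from ρ4.
Multiply ρ3 by -1/2.
Add 6 times ρ3 to ρ4.
Multiply ρ4 by 1/6.
Add 30 times ρ4 to ρ2.
Add 4 times ρ4 to ρ1.
Subtract 48 times ρ3 from ρ2.
Subtract 4 times ρ3 from ρ1.
Pivot columns are the columns containing a leading 1.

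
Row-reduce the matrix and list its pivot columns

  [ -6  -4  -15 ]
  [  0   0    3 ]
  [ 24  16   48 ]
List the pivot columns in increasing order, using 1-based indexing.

R1 := -1/6·R1
R3 := R3 − 24·R1
R2 := 1/3·R2
R3 := R3 + 12·R2
R1 := R1 − 5/2·R2
Pivot columns are the columns containing a leading 1.

1, 3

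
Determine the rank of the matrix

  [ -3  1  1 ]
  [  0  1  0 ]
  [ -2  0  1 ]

rank = 3

ρ1 ← -1/3·ρ1
  [  1  -1/3  -1/3 ]
  [  0     1     0 ]
  [ -2     0     1 ]
ρ3 ← ρ3 + 2·ρ1
  [ 1  -1/3  -1/3 ]
  [ 0     1     0 ]
  [ 0  -2/3   1/3 ]
ρ3 ← ρ3 + 2/3·ρ2
  [ 1  -1/3  -1/3 ]
  [ 0     1     0 ]
  [ 0     0   1/3 ]
ρ3 ← 3·ρ3
  [ 1  -1/3  -1/3 ]
  [ 0     1     0 ]
  [ 0     0     1 ]
ρ1 ← ρ1 + 1/3·ρ3
  [ 1  -1/3  0 ]
  [ 0     1  0 ]
  [ 0     0  1 ]
ρ1 ← ρ1 + 1/3·ρ2
  [ 1  0  0 ]
  [ 0  1  0 ]
  [ 0  0  1 ]
The reduced form has 3 nonzero rows.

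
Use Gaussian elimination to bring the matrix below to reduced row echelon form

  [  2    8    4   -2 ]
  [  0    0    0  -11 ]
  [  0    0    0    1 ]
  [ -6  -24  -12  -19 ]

[[1, 4, 2, 0], [0, 0, 0, 1], [0, 0, 0, 0], [0, 0, 0, 0]]

Multiply ρ1 by 1/2.
  [  1    4    2   -1 ]
  [  0    0    0  -11 ]
  [  0    0    0    1 ]
  [ -6  -24  -12  -19 ]
Add 6 times ρ1 to ρ4.
  [ 1  4  2   -1 ]
  [ 0  0  0  -11 ]
  [ 0  0  0    1 ]
  [ 0  0  0  -25 ]
Multiply ρ2 by -1/11.
  [ 1  4  2   -1 ]
  [ 0  0  0    1 ]
  [ 0  0  0    1 ]
  [ 0  0  0  -25 ]
Subtract ρ2 from ρ3.
  [ 1  4  2   -1 ]
  [ 0  0  0    1 ]
  [ 0  0  0    0 ]
  [ 0  0  0  -25 ]
Add 25 times ρ2 to ρ4.
  [ 1  4  2  -1 ]
  [ 0  0  0   1 ]
  [ 0  0  0   0 ]
  [ 0  0  0   0 ]
Add ρ2 to ρ1.
  [ 1  4  2  0 ]
  [ 0  0  0  1 ]
  [ 0  0  0  0 ]
  [ 0  0  0  0 ]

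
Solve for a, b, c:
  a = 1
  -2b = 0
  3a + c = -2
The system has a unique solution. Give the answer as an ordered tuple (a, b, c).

(1, 0, -5)

Form the augmented matrix and row-reduce:
  [ 1   0  0  |   1 ]
  [ 0  -2  0  |   0 ]
  [ 3   0  1  |  -2 ]
R3 := R3 − 3·R1
  [ 1   0  0  |   1 ]
  [ 0  -2  0  |   0 ]
  [ 0   0  1  |  -5 ]
R2 := -1/2·R2
  [ 1  0  0  |   1 ]
  [ 0  1  0  |   0 ]
  [ 0  0  1  |  -5 ]
Reading off the last column: a = 1, b = 0, c = -5.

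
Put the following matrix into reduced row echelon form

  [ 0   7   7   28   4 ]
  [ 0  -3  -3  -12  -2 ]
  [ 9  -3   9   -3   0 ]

[[1, 0, 4/3, 1, 0], [0, 1, 1, 4, 0], [0, 0, 0, 0, 1]]

Swap r1 and r3.
Multiply r1 by 1/9.
Multiply r2 by -1/3.
Subtract 7 times r2 from r3.
Multiply r3 by -3/2.
Subtract 2/3 times r3 from r2.
Add 1/3 times r2 to r1.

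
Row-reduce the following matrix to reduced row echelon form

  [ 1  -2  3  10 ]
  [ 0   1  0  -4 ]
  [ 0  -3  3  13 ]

[[1, 0, 0, 1], [0, 1, 0, -4], [0, 0, 1, 1/3]]

r3 → r3 + 3·r2
  [ 1  -2  3  10 ]
  [ 0   1  0  -4 ]
  [ 0   0  3   1 ]
r3 → 1/3·r3
  [ 1  -2  3   10 ]
  [ 0   1  0   -4 ]
  [ 0   0  1  1/3 ]
r1 → r1 − 3·r3
  [ 1  -2  0    9 ]
  [ 0   1  0   -4 ]
  [ 0   0  1  1/3 ]
r1 → r1 + 2·r2
  [ 1  0  0    1 ]
  [ 0  1  0   -4 ]
  [ 0  0  1  1/3 ]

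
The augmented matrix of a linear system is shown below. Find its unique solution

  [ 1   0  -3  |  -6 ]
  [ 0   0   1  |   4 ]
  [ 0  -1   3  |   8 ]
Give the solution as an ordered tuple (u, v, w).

(6, 4, 4)

ρ2 <=> ρ3
ρ2 -> -1·ρ2
ρ2 -> ρ2 + 3·ρ3
ρ1 -> ρ1 + 3·ρ3
Reading off the last column: u = 6, v = 4, w = 4.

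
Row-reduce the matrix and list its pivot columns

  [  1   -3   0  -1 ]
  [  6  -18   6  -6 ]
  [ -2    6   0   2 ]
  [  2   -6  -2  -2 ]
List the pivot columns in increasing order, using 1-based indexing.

1, 3

r2 := r2 − 6·r1
  [  1  -3   0  -1 ]
  [  0   0   6   0 ]
  [ -2   6   0   2 ]
  [  2  -6  -2  -2 ]
r3 := r3 + 2·r1
  [ 1  -3   0  -1 ]
  [ 0   0   6   0 ]
  [ 0   0   0   0 ]
  [ 2  -6  -2  -2 ]
r4 := r4 − 2·r1
  [ 1  -3   0  -1 ]
  [ 0   0   6   0 ]
  [ 0   0   0   0 ]
  [ 0   0  -2   0 ]
r2 := 1/6·r2
  [ 1  -3   0  -1 ]
  [ 0   0   1   0 ]
  [ 0   0   0   0 ]
  [ 0   0  -2   0 ]
r4 := r4 + 2·r2
  [ 1  -3  0  -1 ]
  [ 0   0  1   0 ]
  [ 0   0  0   0 ]
  [ 0   0  0   0 ]
Pivot columns are the columns containing a leading 1.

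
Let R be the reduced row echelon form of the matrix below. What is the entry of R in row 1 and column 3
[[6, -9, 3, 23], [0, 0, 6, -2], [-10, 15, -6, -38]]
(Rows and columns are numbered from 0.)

-1/3

r1 → 1/6·r1
  [   1  -3/2  1/2  23/6 ]
  [   0     0    6    -2 ]
  [ -10    15   -6   -38 ]
r3 → r3 + 10·r1
  [ 1  -3/2  1/2  23/6 ]
  [ 0     0    6    -2 ]
  [ 0     0   -1   1/3 ]
r2 → 1/6·r2
  [ 1  -3/2  1/2  23/6 ]
  [ 0     0    1  -1/3 ]
  [ 0     0   -1   1/3 ]
r3 → r3 + r2
  [ 1  -3/2  1/2  23/6 ]
  [ 0     0    1  -1/3 ]
  [ 0     0    0     0 ]
r1 → r1 − 1/2·r2
  [ 1  -3/2  0     4 ]
  [ 0     0  1  -1/3 ]
  [ 0     0  0     0 ]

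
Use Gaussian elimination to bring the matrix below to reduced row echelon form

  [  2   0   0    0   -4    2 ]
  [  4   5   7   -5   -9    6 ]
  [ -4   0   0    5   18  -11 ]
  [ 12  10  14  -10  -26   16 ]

R1 -> 1/2·R1
  [  1   0   0    0   -2    1 ]
  [  4   5   7   -5   -9    6 ]
  [ -4   0   0    5   18  -11 ]
  [ 12  10  14  -10  -26   16 ]
R2 -> R2 − 4·R1
  [  1   0   0    0   -2    1 ]
  [  0   5   7   -5   -1    2 ]
  [ -4   0   0    5   18  -11 ]
  [ 12  10  14  -10  -26   16 ]
R3 -> R3 + 4·R1
  [  1   0   0    0   -2   1 ]
  [  0   5   7   -5   -1   2 ]
  [  0   0   0    5   10  -7 ]
  [ 12  10  14  -10  -26  16 ]
R4 -> R4 − 12·R1
  [ 1   0   0    0  -2   1 ]
  [ 0   5   7   -5  -1   2 ]
  [ 0   0   0    5  10  -7 ]
  [ 0  10  14  -10  -2   4 ]
R2 -> 1/5·R2
  [ 1   0    0    0    -2    1 ]
  [ 0   1  7/5   -1  -1/5  2/5 ]
  [ 0   0    0    5    10   -7 ]
  [ 0  10   14  -10    -2    4 ]
R4 -> R4 − 10·R2
  [ 1  0    0   0    -2    1 ]
  [ 0  1  7/5  -1  -1/5  2/5 ]
  [ 0  0    0   5    10   -7 ]
  [ 0  0    0   0     0    0 ]
R3 -> 1/5·R3
  [ 1  0    0   0    -2     1 ]
  [ 0  1  7/5  -1  -1/5   2/5 ]
  [ 0  0    0   1     2  -7/5 ]
  [ 0  0    0   0     0     0 ]
R2 -> R2 + R3
  [ 1  0    0  0   -2     1 ]
  [ 0  1  7/5  0  9/5    -1 ]
  [ 0  0    0  1    2  -7/5 ]
  [ 0  0    0  0    0     0 ]

[[1, 0, 0, 0, -2, 1], [0, 1, 7/5, 0, 9/5, -1], [0, 0, 0, 1, 2, -7/5], [0, 0, 0, 0, 0, 0]]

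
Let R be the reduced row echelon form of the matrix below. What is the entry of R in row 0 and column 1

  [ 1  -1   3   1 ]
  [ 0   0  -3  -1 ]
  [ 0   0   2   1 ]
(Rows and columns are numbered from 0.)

-1

R2 → -1/3·R2
  [ 1  -1  3    1 ]
  [ 0   0  1  1/3 ]
  [ 0   0  2    1 ]
R3 → R3 − 2·R2
  [ 1  -1  3    1 ]
  [ 0   0  1  1/3 ]
  [ 0   0  0  1/3 ]
R3 → 3·R3
  [ 1  -1  3    1 ]
  [ 0   0  1  1/3 ]
  [ 0   0  0    1 ]
R2 → R2 − 1/3·R3
  [ 1  -1  3  1 ]
  [ 0   0  1  0 ]
  [ 0   0  0  1 ]
R1 → R1 − R3
  [ 1  -1  3  0 ]
  [ 0   0  1  0 ]
  [ 0   0  0  1 ]
R1 → R1 − 3·R2
  [ 1  -1  0  0 ]
  [ 0   0  1  0 ]
  [ 0   0  0  1 ]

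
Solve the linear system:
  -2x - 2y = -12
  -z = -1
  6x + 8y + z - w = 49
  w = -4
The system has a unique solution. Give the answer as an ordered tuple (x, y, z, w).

Form the augmented matrix and row-reduce:
  [ -2  -2   0   0  |  -12 ]
  [  0   0  -1   0  |   -1 ]
  [  6   8   1  -1  |   49 ]
  [  0   0   0   1  |   -4 ]
R1 -> -1/2·R1
  [ 1  1   0   0  |   6 ]
  [ 0  0  -1   0  |  -1 ]
  [ 6  8   1  -1  |  49 ]
  [ 0  0   0   1  |  -4 ]
R3 -> R3 − 6·R1
  [ 1  1   0   0  |   6 ]
  [ 0  0  -1   0  |  -1 ]
  [ 0  2   1  -1  |  13 ]
  [ 0  0   0   1  |  -4 ]
R2 ↔ R3
  [ 1  1   0   0  |   6 ]
  [ 0  2   1  -1  |  13 ]
  [ 0  0  -1   0  |  -1 ]
  [ 0  0   0   1  |  -4 ]
R2 -> 1/2·R2
  [ 1  1    0     0  |     6 ]
  [ 0  1  1/2  -1/2  |  13/2 ]
  [ 0  0   -1     0  |    -1 ]
  [ 0  0    0     1  |    -4 ]
R3 -> -1·R3
  [ 1  1    0     0  |     6 ]
  [ 0  1  1/2  -1/2  |  13/2 ]
  [ 0  0    1     0  |     1 ]
  [ 0  0    0     1  |    -4 ]
R2 -> R2 + 1/2·R4
  [ 1  1    0  0  |    6 ]
  [ 0  1  1/2  0  |  9/2 ]
  [ 0  0    1  0  |    1 ]
  [ 0  0    0  1  |   -4 ]
R2 -> R2 − 1/2·R3
  [ 1  1  0  0  |   6 ]
  [ 0  1  0  0  |   4 ]
  [ 0  0  1  0  |   1 ]
  [ 0  0  0  1  |  -4 ]
R1 -> R1 − R2
  [ 1  0  0  0  |   2 ]
  [ 0  1  0  0  |   4 ]
  [ 0  0  1  0  |   1 ]
  [ 0  0  0  1  |  -4 ]
Reading off the last column: x = 2, y = 4, z = 1, w = -4.

(2, 4, 1, -4)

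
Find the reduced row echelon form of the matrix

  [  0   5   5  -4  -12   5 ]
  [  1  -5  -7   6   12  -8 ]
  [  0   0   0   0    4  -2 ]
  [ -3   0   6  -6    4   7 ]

[[1, 0, -2, 2, 0, -3], [0, 1, 1, -4/5, 0, -1/5], [0, 0, 0, 0, 1, -1/2], [0, 0, 0, 0, 0, 0]]

r1 <-> r2
  [  1  -5  -7   6   12  -8 ]
  [  0   5   5  -4  -12   5 ]
  [  0   0   0   0    4  -2 ]
  [ -3   0   6  -6    4   7 ]
r4 -> r4 + 3·r1
  [ 1   -5   -7   6   12   -8 ]
  [ 0    5    5  -4  -12    5 ]
  [ 0    0    0   0    4   -2 ]
  [ 0  -15  -15  12   40  -17 ]
r2 -> 1/5·r2
  [ 1   -5   -7     6     12   -8 ]
  [ 0    1    1  -4/5  -12/5    1 ]
  [ 0    0    0     0      4   -2 ]
  [ 0  -15  -15    12     40  -17 ]
r4 -> r4 + 15·r2
  [ 1  -5  -7     6     12  -8 ]
  [ 0   1   1  -4/5  -12/5   1 ]
  [ 0   0   0     0      4  -2 ]
  [ 0   0   0     0      4  -2 ]
r3 -> 1/4·r3
  [ 1  -5  -7     6     12    -8 ]
  [ 0   1   1  -4/5  -12/5     1 ]
  [ 0   0   0     0      1  -1/2 ]
  [ 0   0   0     0      4    -2 ]
r4 -> r4 − 4·r3
  [ 1  -5  -7     6     12    -8 ]
  [ 0   1   1  -4/5  -12/5     1 ]
  [ 0   0   0     0      1  -1/2 ]
  [ 0   0   0     0      0     0 ]
r2 -> r2 + 12/5·r3
  [ 1  -5  -7     6  12    -8 ]
  [ 0   1   1  -4/5   0  -1/5 ]
  [ 0   0   0     0   1  -1/2 ]
  [ 0   0   0     0   0     0 ]
r1 -> r1 − 12·r3
  [ 1  -5  -7     6  0    -2 ]
  [ 0   1   1  -4/5  0  -1/5 ]
  [ 0   0   0     0  1  -1/2 ]
  [ 0   0   0     0  0     0 ]
r1 -> r1 + 5·r2
  [ 1  0  -2     2  0    -3 ]
  [ 0  1   1  -4/5  0  -1/5 ]
  [ 0  0   0     0  1  -1/2 ]
  [ 0  0   0     0  0     0 ]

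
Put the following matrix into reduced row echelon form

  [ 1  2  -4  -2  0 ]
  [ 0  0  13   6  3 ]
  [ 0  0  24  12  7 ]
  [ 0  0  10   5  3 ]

R2 ← 1/13·R2
  [ 1  2  -4    -2     0 ]
  [ 0  0   1  6/13  3/13 ]
  [ 0  0  24    12     7 ]
  [ 0  0  10     5     3 ]
R3 ← R3 − 24·R2
  [ 1  2  -4     -2      0 ]
  [ 0  0   1   6/13   3/13 ]
  [ 0  0   0  12/13  19/13 ]
  [ 0  0  10      5      3 ]
R4 ← R4 − 10·R2
  [ 1  2  -4     -2      0 ]
  [ 0  0   1   6/13   3/13 ]
  [ 0  0   0  12/13  19/13 ]
  [ 0  0   0   5/13   9/13 ]
R3 ← 13/12·R3
  [ 1  2  -4    -2      0 ]
  [ 0  0   1  6/13   3/13 ]
  [ 0  0   0     1  19/12 ]
  [ 0  0   0  5/13   9/13 ]
R4 ← R4 − 5/13·R3
  [ 1  2  -4    -2      0 ]
  [ 0  0   1  6/13   3/13 ]
  [ 0  0   0     1  19/12 ]
  [ 0  0   0     0   1/12 ]
R4 ← 12·R4
  [ 1  2  -4    -2      0 ]
  [ 0  0   1  6/13   3/13 ]
  [ 0  0   0     1  19/12 ]
  [ 0  0   0     0      1 ]
R3 ← R3 − 19/12·R4
  [ 1  2  -4    -2     0 ]
  [ 0  0   1  6/13  3/13 ]
  [ 0  0   0     1     0 ]
  [ 0  0   0     0     1 ]
R2 ← R2 − 3/13·R4
  [ 1  2  -4    -2  0 ]
  [ 0  0   1  6/13  0 ]
  [ 0  0   0     1  0 ]
  [ 0  0   0     0  1 ]
R2 ← R2 − 6/13·R3
  [ 1  2  -4  -2  0 ]
  [ 0  0   1   0  0 ]
  [ 0  0   0   1  0 ]
  [ 0  0   0   0  1 ]
R1 ← R1 + 2·R3
  [ 1  2  -4  0  0 ]
  [ 0  0   1  0  0 ]
  [ 0  0   0  1  0 ]
  [ 0  0   0  0  1 ]
R1 ← R1 + 4·R2
  [ 1  2  0  0  0 ]
  [ 0  0  1  0  0 ]
  [ 0  0  0  1  0 ]
  [ 0  0  0  0  1 ]

[[1, 2, 0, 0, 0], [0, 0, 1, 0, 0], [0, 0, 0, 1, 0], [0, 0, 0, 0, 1]]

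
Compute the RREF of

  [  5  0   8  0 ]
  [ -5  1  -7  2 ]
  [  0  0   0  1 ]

ρ1 := 1/5·ρ1
  [  1  0  8/5  0 ]
  [ -5  1   -7  2 ]
  [  0  0    0  1 ]
ρ2 := ρ2 + 5·ρ1
  [ 1  0  8/5  0 ]
  [ 0  1    1  2 ]
  [ 0  0    0  1 ]
ρ2 := ρ2 − 2·ρ3
  [ 1  0  8/5  0 ]
  [ 0  1    1  0 ]
  [ 0  0    0  1 ]

[[1, 0, 8/5, 0], [0, 1, 1, 0], [0, 0, 0, 1]]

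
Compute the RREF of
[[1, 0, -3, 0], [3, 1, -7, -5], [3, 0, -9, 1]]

[[1, 0, -3, 0], [0, 1, 2, 0], [0, 0, 0, 1]]

r2 → r2 − 3·r1
  [ 1  0  -3   0 ]
  [ 0  1   2  -5 ]
  [ 3  0  -9   1 ]
r3 → r3 − 3·r1
  [ 1  0  -3   0 ]
  [ 0  1   2  -5 ]
  [ 0  0   0   1 ]
r2 → r2 + 5·r3
  [ 1  0  -3  0 ]
  [ 0  1   2  0 ]
  [ 0  0   0  1 ]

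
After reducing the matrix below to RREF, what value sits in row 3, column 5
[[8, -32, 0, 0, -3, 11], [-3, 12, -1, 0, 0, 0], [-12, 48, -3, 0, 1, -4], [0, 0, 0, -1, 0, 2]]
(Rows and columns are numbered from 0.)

-1

R1 → 1/8·R1
  [   1  -4   0   0  -3/8  11/8 ]
  [  -3  12  -1   0     0     0 ]
  [ -12  48  -3   0     1    -4 ]
  [   0   0   0  -1     0     2 ]
R2 → R2 + 3·R1
  [   1  -4   0   0  -3/8  11/8 ]
  [   0   0  -1   0  -9/8  33/8 ]
  [ -12  48  -3   0     1    -4 ]
  [   0   0   0  -1     0     2 ]
R3 → R3 + 12·R1
  [ 1  -4   0   0  -3/8  11/8 ]
  [ 0   0  -1   0  -9/8  33/8 ]
  [ 0   0  -3   0  -7/2  25/2 ]
  [ 0   0   0  -1     0     2 ]
R2 → -1·R2
  [ 1  -4   0   0  -3/8   11/8 ]
  [ 0   0   1   0   9/8  -33/8 ]
  [ 0   0  -3   0  -7/2   25/2 ]
  [ 0   0   0  -1     0      2 ]
R3 → R3 + 3·R2
  [ 1  -4  0   0  -3/8   11/8 ]
  [ 0   0  1   0   9/8  -33/8 ]
  [ 0   0  0   0  -1/8    1/8 ]
  [ 0   0  0  -1     0      2 ]
R3 <=> R4
  [ 1  -4  0   0  -3/8   11/8 ]
  [ 0   0  1   0   9/8  -33/8 ]
  [ 0   0  0  -1     0      2 ]
  [ 0   0  0   0  -1/8    1/8 ]
R3 → -1·R3
  [ 1  -4  0  0  -3/8   11/8 ]
  [ 0   0  1  0   9/8  -33/8 ]
  [ 0   0  0  1     0     -2 ]
  [ 0   0  0  0  -1/8    1/8 ]
R4 → -8·R4
  [ 1  -4  0  0  -3/8   11/8 ]
  [ 0   0  1  0   9/8  -33/8 ]
  [ 0   0  0  1     0     -2 ]
  [ 0   0  0  0     1     -1 ]
R2 → R2 − 9/8·R4
  [ 1  -4  0  0  -3/8  11/8 ]
  [ 0   0  1  0     0    -3 ]
  [ 0   0  0  1     0    -2 ]
  [ 0   0  0  0     1    -1 ]
R1 → R1 + 3/8·R4
  [ 1  -4  0  0  0   1 ]
  [ 0   0  1  0  0  -3 ]
  [ 0   0  0  1  0  -2 ]
  [ 0   0  0  0  1  -1 ]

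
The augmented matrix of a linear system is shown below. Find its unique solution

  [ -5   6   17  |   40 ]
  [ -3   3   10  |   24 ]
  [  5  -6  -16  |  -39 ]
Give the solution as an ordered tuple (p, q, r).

(-5, -1/3, 1)

r1 ← -1/5·r1
  [  1  -6/5  -17/5  |   -8 ]
  [ -3     3     10  |   24 ]
  [  5    -6    -16  |  -39 ]
r2 ← r2 + 3·r1
  [ 1  -6/5  -17/5  |   -8 ]
  [ 0  -3/5   -1/5  |    0 ]
  [ 5    -6    -16  |  -39 ]
r3 ← r3 − 5·r1
  [ 1  -6/5  -17/5  |  -8 ]
  [ 0  -3/5   -1/5  |   0 ]
  [ 0     0      1  |   1 ]
r2 ← -5/3·r2
  [ 1  -6/5  -17/5  |  -8 ]
  [ 0     1    1/3  |   0 ]
  [ 0     0      1  |   1 ]
r2 ← r2 − 1/3·r3
  [ 1  -6/5  -17/5  |    -8 ]
  [ 0     1      0  |  -1/3 ]
  [ 0     0      1  |     1 ]
r1 ← r1 + 17/5·r3
  [ 1  -6/5  0  |  -23/5 ]
  [ 0     1  0  |   -1/3 ]
  [ 0     0  1  |      1 ]
r1 ← r1 + 6/5·r2
  [ 1  0  0  |    -5 ]
  [ 0  1  0  |  -1/3 ]
  [ 0  0  1  |     1 ]
Reading off the last column: p = -5, q = -1/3, r = 1.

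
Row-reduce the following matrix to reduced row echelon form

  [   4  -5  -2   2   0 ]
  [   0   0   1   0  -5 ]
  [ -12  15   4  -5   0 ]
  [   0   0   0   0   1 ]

[[1, -5/4, 0, 0, 0], [0, 0, 1, 0, 0], [0, 0, 0, 1, 0], [0, 0, 0, 0, 1]]

R1 ← 1/4·R1
  [   1  -5/4  -1/2  1/2   0 ]
  [   0     0     1    0  -5 ]
  [ -12    15     4   -5   0 ]
  [   0     0     0    0   1 ]
R3 ← R3 + 12·R1
  [ 1  -5/4  -1/2  1/2   0 ]
  [ 0     0     1    0  -5 ]
  [ 0     0    -2    1   0 ]
  [ 0     0     0    0   1 ]
R3 ← R3 + 2·R2
  [ 1  -5/4  -1/2  1/2    0 ]
  [ 0     0     1    0   -5 ]
  [ 0     0     0    1  -10 ]
  [ 0     0     0    0    1 ]
R3 ← R3 + 10·R4
  [ 1  -5/4  -1/2  1/2   0 ]
  [ 0     0     1    0  -5 ]
  [ 0     0     0    1   0 ]
  [ 0     0     0    0   1 ]
R2 ← R2 + 5·R4
  [ 1  -5/4  -1/2  1/2  0 ]
  [ 0     0     1    0  0 ]
  [ 0     0     0    1  0 ]
  [ 0     0     0    0  1 ]
R1 ← R1 − 1/2·R3
  [ 1  -5/4  -1/2  0  0 ]
  [ 0     0     1  0  0 ]
  [ 0     0     0  1  0 ]
  [ 0     0     0  0  1 ]
R1 ← R1 + 1/2·R2
  [ 1  -5/4  0  0  0 ]
  [ 0     0  1  0  0 ]
  [ 0     0  0  1  0 ]
  [ 0     0  0  0  1 ]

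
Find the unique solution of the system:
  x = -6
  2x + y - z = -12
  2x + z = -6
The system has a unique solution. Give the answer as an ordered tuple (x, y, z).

Form the augmented matrix and row-reduce:
  [ 1  0   0  |   -6 ]
  [ 2  1  -1  |  -12 ]
  [ 2  0   1  |   -6 ]
r2 := r2 − 2·r1
  [ 1  0   0  |  -6 ]
  [ 0  1  -1  |   0 ]
  [ 2  0   1  |  -6 ]
r3 := r3 − 2·r1
  [ 1  0   0  |  -6 ]
  [ 0  1  -1  |   0 ]
  [ 0  0   1  |   6 ]
r2 := r2 + r3
  [ 1  0  0  |  -6 ]
  [ 0  1  0  |   6 ]
  [ 0  0  1  |   6 ]
Reading off the last column: x = -6, y = 6, z = 6.

(-6, 6, 6)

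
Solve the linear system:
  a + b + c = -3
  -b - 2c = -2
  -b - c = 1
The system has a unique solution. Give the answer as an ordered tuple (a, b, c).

(-2, -4, 3)

Form the augmented matrix and row-reduce:
  [ 1   1   1  |  -3 ]
  [ 0  -1  -2  |  -2 ]
  [ 0  -1  -1  |   1 ]
Multiply ρ2 by -1.
  [ 1   1   1  |  -3 ]
  [ 0   1   2  |   2 ]
  [ 0  -1  -1  |   1 ]
Add ρ2 to ρ3.
  [ 1  1  1  |  -3 ]
  [ 0  1  2  |   2 ]
  [ 0  0  1  |   3 ]
Subtract 2 times ρ3 from ρ2.
  [ 1  1  1  |  -3 ]
  [ 0  1  0  |  -4 ]
  [ 0  0  1  |   3 ]
Subtract ρ3 from ρ1.
  [ 1  1  0  |  -6 ]
  [ 0  1  0  |  -4 ]
  [ 0  0  1  |   3 ]
Subtract ρ2 from ρ1.
  [ 1  0  0  |  -2 ]
  [ 0  1  0  |  -4 ]
  [ 0  0  1  |   3 ]
Reading off the last column: a = -2, b = -4, c = 3.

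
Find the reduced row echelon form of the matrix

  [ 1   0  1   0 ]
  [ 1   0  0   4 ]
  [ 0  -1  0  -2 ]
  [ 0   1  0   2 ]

R2 := R2 − R1
  [ 1   0   1   0 ]
  [ 0   0  -1   4 ]
  [ 0  -1   0  -2 ]
  [ 0   1   0   2 ]
R2 ↔ R3
  [ 1   0   1   0 ]
  [ 0  -1   0  -2 ]
  [ 0   0  -1   4 ]
  [ 0   1   0   2 ]
R2 := -1·R2
  [ 1  0   1  0 ]
  [ 0  1   0  2 ]
  [ 0  0  -1  4 ]
  [ 0  1   0  2 ]
R4 := R4 − R2
  [ 1  0   1  0 ]
  [ 0  1   0  2 ]
  [ 0  0  -1  4 ]
  [ 0  0   0  0 ]
R3 := -1·R3
  [ 1  0  1   0 ]
  [ 0  1  0   2 ]
  [ 0  0  1  -4 ]
  [ 0  0  0   0 ]
R1 := R1 − R3
  [ 1  0  0   4 ]
  [ 0  1  0   2 ]
  [ 0  0  1  -4 ]
  [ 0  0  0   0 ]

[[1, 0, 0, 4], [0, 1, 0, 2], [0, 0, 1, -4], [0, 0, 0, 0]]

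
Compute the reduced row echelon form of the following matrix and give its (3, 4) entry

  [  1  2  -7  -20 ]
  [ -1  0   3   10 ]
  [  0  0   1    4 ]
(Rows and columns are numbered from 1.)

4

R2 → R2 + R1
R2 → 1/2·R2
R2 → R2 + 2·R3
R1 → R1 + 7·R3
R1 → R1 − 2·R2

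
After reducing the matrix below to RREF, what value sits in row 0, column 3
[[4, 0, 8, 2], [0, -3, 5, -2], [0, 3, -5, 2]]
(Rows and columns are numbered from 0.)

1/2

r1 := 1/4·r1
  [ 1   0   2  1/2 ]
  [ 0  -3   5   -2 ]
  [ 0   3  -5    2 ]
r2 := -1/3·r2
  [ 1  0     2  1/2 ]
  [ 0  1  -5/3  2/3 ]
  [ 0  3    -5    2 ]
r3 := r3 − 3·r2
  [ 1  0     2  1/2 ]
  [ 0  1  -5/3  2/3 ]
  [ 0  0     0    0 ]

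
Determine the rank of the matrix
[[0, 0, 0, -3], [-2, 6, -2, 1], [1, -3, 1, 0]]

Swap r1 and r2.
Multiply r1 by -1/2.
Subtract r1 from r3.
Multiply r2 by -1/3.
Subtract 1/2 times r2 from r3.
Add 1/2 times r2 to r1.
The reduced form has 2 nonzero rows.

rank = 2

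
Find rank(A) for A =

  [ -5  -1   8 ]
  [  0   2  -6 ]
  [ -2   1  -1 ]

R1 → -1/5·R1
  [  1  1/5  -8/5 ]
  [  0    2    -6 ]
  [ -2    1    -1 ]
R3 → R3 + 2·R1
  [ 1  1/5   -8/5 ]
  [ 0    2     -6 ]
  [ 0  7/5  -21/5 ]
R2 → 1/2·R2
  [ 1  1/5   -8/5 ]
  [ 0    1     -3 ]
  [ 0  7/5  -21/5 ]
R3 → R3 − 7/5·R2
  [ 1  1/5  -8/5 ]
  [ 0    1    -3 ]
  [ 0    0     0 ]
R1 → R1 − 1/5·R2
  [ 1  0  -1 ]
  [ 0  1  -3 ]
  [ 0  0   0 ]
The reduced form has 2 nonzero rows.

rank = 2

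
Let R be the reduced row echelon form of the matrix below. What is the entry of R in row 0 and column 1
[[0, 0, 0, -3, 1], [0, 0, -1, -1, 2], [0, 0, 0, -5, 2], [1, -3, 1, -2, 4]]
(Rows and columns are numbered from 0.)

-3

ρ1 ↔ ρ4
ρ2 := -1·ρ2
ρ3 := -1/5·ρ3
ρ4 := ρ4 + 3·ρ3
ρ4 := -5·ρ4
ρ3 := ρ3 + 2/5·ρ4
ρ2 := ρ2 + 2·ρ4
ρ1 := ρ1 − 4·ρ4
ρ2 := ρ2 − ρ3
ρ1 := ρ1 + 2·ρ3
ρ1 := ρ1 − ρ2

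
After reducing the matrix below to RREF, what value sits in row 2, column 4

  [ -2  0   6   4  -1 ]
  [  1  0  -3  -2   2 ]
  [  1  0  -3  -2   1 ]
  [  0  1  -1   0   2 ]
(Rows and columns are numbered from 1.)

0

R1 := -1/2·R1
  [ 1  0  -3  -2  1/2 ]
  [ 1  0  -3  -2    2 ]
  [ 1  0  -3  -2    1 ]
  [ 0  1  -1   0    2 ]
R2 := R2 − R1
  [ 1  0  -3  -2  1/2 ]
  [ 0  0   0   0  3/2 ]
  [ 1  0  -3  -2    1 ]
  [ 0  1  -1   0    2 ]
R3 := R3 − R1
  [ 1  0  -3  -2  1/2 ]
  [ 0  0   0   0  3/2 ]
  [ 0  0   0   0  1/2 ]
  [ 0  1  -1   0    2 ]
R2 <-> R4
  [ 1  0  -3  -2  1/2 ]
  [ 0  1  -1   0    2 ]
  [ 0  0   0   0  1/2 ]
  [ 0  0   0   0  3/2 ]
R3 := 2·R3
  [ 1  0  -3  -2  1/2 ]
  [ 0  1  -1   0    2 ]
  [ 0  0   0   0    1 ]
  [ 0  0   0   0  3/2 ]
R4 := R4 − 3/2·R3
  [ 1  0  -3  -2  1/2 ]
  [ 0  1  -1   0    2 ]
  [ 0  0   0   0    1 ]
  [ 0  0   0   0    0 ]
R2 := R2 − 2·R3
  [ 1  0  -3  -2  1/2 ]
  [ 0  1  -1   0    0 ]
  [ 0  0   0   0    1 ]
  [ 0  0   0   0    0 ]
R1 := R1 − 1/2·R3
  [ 1  0  -3  -2  0 ]
  [ 0  1  -1   0  0 ]
  [ 0  0   0   0  1 ]
  [ 0  0   0   0  0 ]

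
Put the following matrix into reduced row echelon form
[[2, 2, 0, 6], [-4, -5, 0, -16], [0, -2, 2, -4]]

[[1, 0, 0, -1], [0, 1, 0, 4], [0, 0, 1, 2]]

Multiply R1 by 1/2.
  [  1   1  0    3 ]
  [ -4  -5  0  -16 ]
  [  0  -2  2   -4 ]
Add 4 times R1 to R2.
  [ 1   1  0   3 ]
  [ 0  -1  0  -4 ]
  [ 0  -2  2  -4 ]
Multiply R2 by -1.
  [ 1   1  0   3 ]
  [ 0   1  0   4 ]
  [ 0  -2  2  -4 ]
Add 2 times R2 to R3.
  [ 1  1  0  3 ]
  [ 0  1  0  4 ]
  [ 0  0  2  4 ]
Multiply R3 by 1/2.
  [ 1  1  0  3 ]
  [ 0  1  0  4 ]
  [ 0  0  1  2 ]
Subtract R2 from R1.
  [ 1  0  0  -1 ]
  [ 0  1  0   4 ]
  [ 0  0  1   2 ]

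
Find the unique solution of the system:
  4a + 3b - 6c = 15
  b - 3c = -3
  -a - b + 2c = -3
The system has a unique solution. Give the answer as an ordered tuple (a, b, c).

Form the augmented matrix and row-reduce:
  [  4   3  -6  |  15 ]
  [  0   1  -3  |  -3 ]
  [ -1  -1   2  |  -3 ]
R1 ← 1/4·R1
  [  1  3/4  -3/2  |  15/4 ]
  [  0    1    -3  |    -3 ]
  [ -1   -1     2  |    -3 ]
R3 ← R3 + R1
  [ 1   3/4  -3/2  |  15/4 ]
  [ 0     1    -3  |    -3 ]
  [ 0  -1/4   1/2  |   3/4 ]
R3 ← R3 + 1/4·R2
  [ 1  3/4  -3/2  |  15/4 ]
  [ 0    1    -3  |    -3 ]
  [ 0    0  -1/4  |     0 ]
R3 ← -4·R3
  [ 1  3/4  -3/2  |  15/4 ]
  [ 0    1    -3  |    -3 ]
  [ 0    0     1  |     0 ]
R2 ← R2 + 3·R3
  [ 1  3/4  -3/2  |  15/4 ]
  [ 0    1     0  |    -3 ]
  [ 0    0     1  |     0 ]
R1 ← R1 + 3/2·R3
  [ 1  3/4  0  |  15/4 ]
  [ 0    1  0  |    -3 ]
  [ 0    0  1  |     0 ]
R1 ← R1 − 3/4·R2
  [ 1  0  0  |   6 ]
  [ 0  1  0  |  -3 ]
  [ 0  0  1  |   0 ]
Reading off the last column: a = 6, b = -3, c = 0.

(6, -3, 0)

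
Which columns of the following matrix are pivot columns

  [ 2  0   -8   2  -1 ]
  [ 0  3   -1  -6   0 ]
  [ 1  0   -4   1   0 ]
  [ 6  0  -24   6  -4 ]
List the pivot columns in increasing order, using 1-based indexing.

1, 2, 5

R1 -> 1/2·R1
  [ 1  0   -4   1  -1/2 ]
  [ 0  3   -1  -6     0 ]
  [ 1  0   -4   1     0 ]
  [ 6  0  -24   6    -4 ]
R3 -> R3 − R1
  [ 1  0   -4   1  -1/2 ]
  [ 0  3   -1  -6     0 ]
  [ 0  0    0   0   1/2 ]
  [ 6  0  -24   6    -4 ]
R4 -> R4 − 6·R1
  [ 1  0  -4   1  -1/2 ]
  [ 0  3  -1  -6     0 ]
  [ 0  0   0   0   1/2 ]
  [ 0  0   0   0    -1 ]
R2 -> 1/3·R2
  [ 1  0    -4   1  -1/2 ]
  [ 0  1  -1/3  -2     0 ]
  [ 0  0     0   0   1/2 ]
  [ 0  0     0   0    -1 ]
R3 -> 2·R3
  [ 1  0    -4   1  -1/2 ]
  [ 0  1  -1/3  -2     0 ]
  [ 0  0     0   0     1 ]
  [ 0  0     0   0    -1 ]
R4 -> R4 + R3
  [ 1  0    -4   1  -1/2 ]
  [ 0  1  -1/3  -2     0 ]
  [ 0  0     0   0     1 ]
  [ 0  0     0   0     0 ]
R1 -> R1 + 1/2·R3
  [ 1  0    -4   1  0 ]
  [ 0  1  -1/3  -2  0 ]
  [ 0  0     0   0  1 ]
  [ 0  0     0   0  0 ]
Pivot columns are the columns containing a leading 1.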